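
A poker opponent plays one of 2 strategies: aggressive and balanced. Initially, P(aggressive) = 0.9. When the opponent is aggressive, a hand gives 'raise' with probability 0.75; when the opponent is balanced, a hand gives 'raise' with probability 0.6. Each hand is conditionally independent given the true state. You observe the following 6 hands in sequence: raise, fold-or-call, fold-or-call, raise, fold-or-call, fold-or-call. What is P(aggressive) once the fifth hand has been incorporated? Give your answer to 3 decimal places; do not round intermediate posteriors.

After 'raise': P(aggressive) = 0.75·0.9000 / (0.75·0.9000 + 0.6·0.1000) ≈ 0.9184
After 'fold-or-call': P(aggressive) = 0.25·0.9184 / (0.25·0.9184 + 0.4·0.0816) ≈ 0.8755
After 'fold-or-call': P(aggressive) = 0.25·0.8755 / (0.25·0.8755 + 0.4·0.1245) ≈ 0.8146
After 'raise': P(aggressive) = 0.75·0.8146 / (0.75·0.8146 + 0.6·0.1854) ≈ 0.8460
After 'fold-or-call': P(aggressive) = 0.25·0.8460 / (0.25·0.8460 + 0.4·0.1540) ≈ 0.7744

0.774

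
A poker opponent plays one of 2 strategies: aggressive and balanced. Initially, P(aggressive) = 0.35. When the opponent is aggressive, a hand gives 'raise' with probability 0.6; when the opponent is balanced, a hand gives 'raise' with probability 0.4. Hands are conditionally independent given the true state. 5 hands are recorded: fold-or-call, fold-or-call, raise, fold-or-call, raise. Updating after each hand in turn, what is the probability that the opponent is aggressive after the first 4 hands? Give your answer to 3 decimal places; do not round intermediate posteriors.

After 'fold-or-call': P(aggressive) = 0.4·0.3500 / (0.4·0.3500 + 0.6·0.6500) ≈ 0.2642
After 'fold-or-call': P(aggressive) = 0.4·0.2642 / (0.4·0.2642 + 0.6·0.7358) ≈ 0.1931
After 'raise': P(aggressive) = 0.6·0.1931 / (0.6·0.1931 + 0.4·0.8069) ≈ 0.2642
After 'fold-or-call': P(aggressive) = 0.4·0.2642 / (0.4·0.2642 + 0.6·0.7358) ≈ 0.1931

0.193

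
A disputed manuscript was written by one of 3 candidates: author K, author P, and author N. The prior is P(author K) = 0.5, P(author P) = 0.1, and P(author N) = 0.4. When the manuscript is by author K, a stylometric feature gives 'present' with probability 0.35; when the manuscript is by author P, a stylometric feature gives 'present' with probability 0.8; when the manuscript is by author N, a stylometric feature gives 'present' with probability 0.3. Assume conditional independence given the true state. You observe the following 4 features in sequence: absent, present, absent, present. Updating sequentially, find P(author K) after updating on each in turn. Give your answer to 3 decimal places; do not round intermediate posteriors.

Each posterior becomes the prior for the next update.
After 'absent': normaliser = 0.65·0.5000 + 0.2·0.1000 + 0.7·0.4000; P(author K) ≈ 0.5200, P(author P) ≈ 0.0320, P(author N) ≈ 0.4480
After 'present': normaliser = 0.35·0.5200 + 0.8·0.0320 + 0.3·0.4480; P(author K) ≈ 0.5322, P(author P) ≈ 0.0749, P(author N) ≈ 0.3930
After 'absent': normaliser = 0.65·0.5322 + 0.2·0.0749 + 0.7·0.3930; P(author K) ≈ 0.5439, P(author P) ≈ 0.0235, P(author N) ≈ 0.4326
After 'present': normaliser = 0.35·0.5439 + 0.8·0.0235 + 0.3·0.4326; P(author K) ≈ 0.5616, P(author P) ≈ 0.0556, P(author N) ≈ 0.3828

0.562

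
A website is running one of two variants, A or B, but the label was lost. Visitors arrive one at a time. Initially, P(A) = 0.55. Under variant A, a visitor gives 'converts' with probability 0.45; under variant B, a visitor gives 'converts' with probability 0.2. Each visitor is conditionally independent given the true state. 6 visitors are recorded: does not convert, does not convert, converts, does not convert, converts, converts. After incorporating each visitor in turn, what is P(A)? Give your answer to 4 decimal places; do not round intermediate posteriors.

After 'does not convert': P(A) = 0.55·0.5500 / (0.55·0.5500 + 0.8·0.4500) ≈ 0.4566
After 'does not convert': P(A) = 0.55·0.4566 / (0.55·0.4566 + 0.8·0.5434) ≈ 0.3662
After 'converts': P(A) = 0.45·0.3662 / (0.45·0.3662 + 0.2·0.6338) ≈ 0.5652
After 'does not convert': P(A) = 0.55·0.5652 / (0.55·0.5652 + 0.8·0.4348) ≈ 0.4719
After 'converts': P(A) = 0.45·0.4719 / (0.45·0.4719 + 0.2·0.5281) ≈ 0.6678
After 'converts': P(A) = 0.45·0.6678 / (0.45·0.6678 + 0.2·0.3322) ≈ 0.8190

0.8190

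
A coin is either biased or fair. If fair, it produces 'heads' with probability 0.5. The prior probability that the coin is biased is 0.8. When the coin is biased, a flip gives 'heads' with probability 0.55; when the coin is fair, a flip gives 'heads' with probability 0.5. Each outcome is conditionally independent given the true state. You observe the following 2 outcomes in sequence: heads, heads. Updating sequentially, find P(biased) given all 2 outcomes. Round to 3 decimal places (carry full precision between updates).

0.829

After 'heads': P(biased) = 0.55·0.8000 / (0.55·0.8000 + 0.5·0.2000) ≈ 0.8148
After 'heads': P(biased) = 0.55·0.8148 / (0.55·0.8148 + 0.5·0.1852) ≈ 0.8288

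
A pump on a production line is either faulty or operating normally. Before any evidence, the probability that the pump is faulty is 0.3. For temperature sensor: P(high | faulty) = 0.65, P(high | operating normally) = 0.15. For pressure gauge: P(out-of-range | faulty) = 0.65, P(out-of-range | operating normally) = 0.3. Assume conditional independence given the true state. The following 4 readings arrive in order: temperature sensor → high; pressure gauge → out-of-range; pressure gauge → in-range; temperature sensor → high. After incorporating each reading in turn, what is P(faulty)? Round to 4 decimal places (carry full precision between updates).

After temperature sensor='high': P(faulty) = 0.65·0.3000 / (0.65·0.3000 + 0.15·0.7000) ≈ 0.6500
After pressure gauge='out-of-range': P(faulty) = 0.65·0.6500 / (0.65·0.6500 + 0.3·0.3500) ≈ 0.8009
After pressure gauge='in-range': P(faulty) = 0.35·0.8009 / (0.35·0.8009 + 0.7·0.1991) ≈ 0.6680
After temperature sensor='high': P(faulty) = 0.65·0.6680 / (0.65·0.6680 + 0.15·0.3320) ≈ 0.8971

0.8971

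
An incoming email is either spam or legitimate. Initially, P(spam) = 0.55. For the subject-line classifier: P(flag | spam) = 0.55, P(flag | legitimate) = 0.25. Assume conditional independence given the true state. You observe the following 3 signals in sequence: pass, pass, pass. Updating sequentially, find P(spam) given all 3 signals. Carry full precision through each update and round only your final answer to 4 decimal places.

0.2089

After 'pass': P(spam) = 0.45·0.5500 / (0.45·0.5500 + 0.75·0.4500) ≈ 0.4231
After 'pass': P(spam) = 0.45·0.4231 / (0.45·0.4231 + 0.75·0.5769) ≈ 0.3056
After 'pass': P(spam) = 0.45·0.3056 / (0.45·0.3056 + 0.75·0.6944) ≈ 0.2089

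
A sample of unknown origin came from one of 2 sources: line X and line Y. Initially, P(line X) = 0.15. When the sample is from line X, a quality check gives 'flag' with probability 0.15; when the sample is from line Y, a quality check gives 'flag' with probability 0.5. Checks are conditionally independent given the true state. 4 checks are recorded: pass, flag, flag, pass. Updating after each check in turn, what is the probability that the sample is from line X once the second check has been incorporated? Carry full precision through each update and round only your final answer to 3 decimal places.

0.083

After 'pass': P(line X) = 0.85·0.1500 / (0.85·0.1500 + 0.5·0.8500) ≈ 0.2308
After 'flag': P(line X) = 0.15·0.2308 / (0.15·0.2308 + 0.5·0.7692) ≈ 0.0826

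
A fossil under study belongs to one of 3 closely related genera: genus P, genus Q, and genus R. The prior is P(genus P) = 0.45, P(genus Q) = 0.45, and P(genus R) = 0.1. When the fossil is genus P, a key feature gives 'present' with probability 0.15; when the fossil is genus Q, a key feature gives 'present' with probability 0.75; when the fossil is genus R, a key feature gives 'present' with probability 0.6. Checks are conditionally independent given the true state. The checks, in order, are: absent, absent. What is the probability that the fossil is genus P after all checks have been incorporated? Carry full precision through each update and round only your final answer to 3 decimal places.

After 'absent': normaliser = 0.85·0.4500 + 0.25·0.4500 + 0.4·0.1000; P(genus P) ≈ 0.7150, P(genus Q) ≈ 0.2103, P(genus R) ≈ 0.0748
After 'absent': normaliser = 0.85·0.7150 + 0.25·0.2103 + 0.4·0.0748; P(genus P) ≈ 0.8805, P(genus Q) ≈ 0.0762, P(genus R) ≈ 0.0433

0.881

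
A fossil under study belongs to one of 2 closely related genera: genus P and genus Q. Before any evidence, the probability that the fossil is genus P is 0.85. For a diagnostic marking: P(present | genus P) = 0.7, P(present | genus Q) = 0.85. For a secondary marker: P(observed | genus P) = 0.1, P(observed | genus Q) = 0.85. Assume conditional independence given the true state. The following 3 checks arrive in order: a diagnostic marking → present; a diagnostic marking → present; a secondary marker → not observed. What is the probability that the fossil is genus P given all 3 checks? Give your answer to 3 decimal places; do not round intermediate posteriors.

After a diagnostic marking='present': P(genus P) = 0.7·0.8500 / (0.7·0.8500 + 0.85·0.1500) ≈ 0.8235
After a diagnostic marking='present': P(genus P) = 0.7·0.8235 / (0.7·0.8235 + 0.85·0.1765) ≈ 0.7935
After a secondary marker='not observed': P(genus P) = 0.9·0.7935 / (0.9·0.7935 + 0.15·0.2065) ≈ 0.9584

0.958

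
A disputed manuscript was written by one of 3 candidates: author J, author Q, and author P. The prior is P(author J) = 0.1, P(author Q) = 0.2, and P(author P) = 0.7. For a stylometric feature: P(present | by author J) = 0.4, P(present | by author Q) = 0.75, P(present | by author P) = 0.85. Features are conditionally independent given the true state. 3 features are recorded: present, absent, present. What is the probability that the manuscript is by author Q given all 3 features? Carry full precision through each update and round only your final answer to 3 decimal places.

After 'present': normaliser = 0.4·0.1000 + 0.75·0.2000 + 0.85·0.7000; P(author J) ≈ 0.0510, P(author Q) ≈ 0.1911, P(author P) ≈ 0.7580
After 'absent': normaliser = 0.6·0.0510 + 0.25·0.1911 + 0.15·0.7580; P(author J) ≈ 0.1592, P(author Q) ≈ 0.2488, P(author P) ≈ 0.5920
After 'present': normaliser = 0.4·0.1592 + 0.75·0.2488 + 0.85·0.5920; P(author J) ≈ 0.0845, P(author Q) ≈ 0.2476, P(author P) ≈ 0.6679

0.248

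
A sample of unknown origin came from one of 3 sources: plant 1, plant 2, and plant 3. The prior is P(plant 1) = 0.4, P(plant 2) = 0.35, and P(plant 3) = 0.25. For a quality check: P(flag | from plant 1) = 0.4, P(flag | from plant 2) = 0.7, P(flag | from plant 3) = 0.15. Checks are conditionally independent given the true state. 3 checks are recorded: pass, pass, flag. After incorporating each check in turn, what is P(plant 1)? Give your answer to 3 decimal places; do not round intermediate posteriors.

0.540

After 'pass': normaliser = 0.6·0.4000 + 0.3·0.3500 + 0.85·0.2500; P(plant 1) ≈ 0.4305, P(plant 2) ≈ 0.1883, P(plant 3) ≈ 0.3812
After 'pass': normaliser = 0.6·0.4305 + 0.3·0.1883 + 0.85·0.3812; P(plant 1) ≈ 0.4044, P(plant 2) ≈ 0.0885, P(plant 3) ≈ 0.5072
After 'flag': normaliser = 0.4·0.4044 + 0.7·0.0885 + 0.15·0.5072; P(plant 1) ≈ 0.5396, P(plant 2) ≈ 0.2066, P(plant 3) ≈ 0.2538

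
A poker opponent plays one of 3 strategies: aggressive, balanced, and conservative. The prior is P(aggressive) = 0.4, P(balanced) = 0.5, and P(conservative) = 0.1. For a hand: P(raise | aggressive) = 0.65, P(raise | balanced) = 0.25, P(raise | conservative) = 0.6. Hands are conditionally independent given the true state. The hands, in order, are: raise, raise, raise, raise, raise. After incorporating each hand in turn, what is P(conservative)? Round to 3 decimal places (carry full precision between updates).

0.142

After 'raise': normaliser = 0.65·0.4000 + 0.25·0.5000 + 0.6·0.1000; P(aggressive) ≈ 0.5843, P(balanced) ≈ 0.2809, P(conservative) ≈ 0.1348
After 'raise': normaliser = 0.65·0.5843 + 0.25·0.2809 + 0.6·0.1348; P(aggressive) ≈ 0.7153, P(balanced) ≈ 0.1323, P(conservative) ≈ 0.1524
After 'raise': normaliser = 0.65·0.7153 + 0.25·0.1323 + 0.6·0.1524; P(aggressive) ≈ 0.7888, P(balanced) ≈ 0.0561, P(conservative) ≈ 0.1551
After 'raise': normaliser = 0.65·0.7888 + 0.25·0.0561 + 0.6·0.1551; P(aggressive) ≈ 0.8272, P(balanced) ≈ 0.0226, P(conservative) ≈ 0.1501
After 'raise': normaliser = 0.65·0.8272 + 0.25·0.0226 + 0.6·0.1501; P(aggressive) ≈ 0.8488, P(balanced) ≈ 0.0089, P(conservative) ≈ 0.1422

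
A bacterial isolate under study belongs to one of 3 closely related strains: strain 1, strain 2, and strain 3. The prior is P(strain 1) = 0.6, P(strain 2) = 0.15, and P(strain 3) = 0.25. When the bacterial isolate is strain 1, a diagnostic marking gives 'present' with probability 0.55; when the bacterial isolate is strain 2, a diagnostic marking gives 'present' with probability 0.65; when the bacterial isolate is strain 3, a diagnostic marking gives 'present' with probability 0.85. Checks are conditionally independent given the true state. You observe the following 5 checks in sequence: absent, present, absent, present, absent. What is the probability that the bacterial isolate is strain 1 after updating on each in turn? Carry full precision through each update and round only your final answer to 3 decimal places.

0.833

Each posterior becomes the prior for the next update.
After 'absent': normaliser = 0.45·0.6000 + 0.35·0.1500 + 0.15·0.2500; P(strain 1) ≈ 0.7500, P(strain 2) ≈ 0.1458, P(strain 3) ≈ 0.1042
After 'present': normaliser = 0.55·0.7500 + 0.65·0.1458 + 0.85·0.1042; P(strain 1) ≈ 0.6923, P(strain 2) ≈ 0.1591, P(strain 3) ≈ 0.1486
After 'absent': normaliser = 0.45·0.6923 + 0.35·0.1591 + 0.15·0.1486; P(strain 1) ≈ 0.7998, P(strain 2) ≈ 0.1430, P(strain 3) ≈ 0.0572
After 'present': normaliser = 0.55·0.7998 + 0.65·0.1430 + 0.85·0.0572; P(strain 1) ≈ 0.7565, P(strain 2) ≈ 0.1598, P(strain 3) ≈ 0.0837
After 'absent': normaliser = 0.45·0.7565 + 0.35·0.1598 + 0.15·0.0837; P(strain 1) ≈ 0.8325, P(strain 2) ≈ 0.1368, P(strain 3) ≈ 0.0307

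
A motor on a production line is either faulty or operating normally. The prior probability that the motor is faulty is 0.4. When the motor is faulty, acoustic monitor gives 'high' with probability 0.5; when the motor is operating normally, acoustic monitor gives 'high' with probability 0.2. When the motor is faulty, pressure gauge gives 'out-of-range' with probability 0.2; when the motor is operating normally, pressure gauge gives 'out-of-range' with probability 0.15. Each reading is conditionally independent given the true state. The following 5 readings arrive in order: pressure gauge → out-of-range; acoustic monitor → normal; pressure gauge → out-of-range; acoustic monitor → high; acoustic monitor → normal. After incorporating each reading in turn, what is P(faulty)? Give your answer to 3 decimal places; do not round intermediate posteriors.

After pressure gauge='out-of-range': P(faulty) = 0.2·0.4000 / (0.2·0.4000 + 0.15·0.6000) ≈ 0.4706
After acoustic monitor='normal': P(faulty) = 0.5·0.4706 / (0.5·0.4706 + 0.8·0.5294) ≈ 0.3571
After pressure gauge='out-of-range': P(faulty) = 0.2·0.3571 / (0.2·0.3571 + 0.15·0.6429) ≈ 0.4255
After acoustic monitor='high': P(faulty) = 0.5·0.4255 / (0.5·0.4255 + 0.2·0.5745) ≈ 0.6494
After acoustic monitor='normal': P(faulty) = 0.5·0.6494 / (0.5·0.6494 + 0.8·0.3506) ≈ 0.5365

0.536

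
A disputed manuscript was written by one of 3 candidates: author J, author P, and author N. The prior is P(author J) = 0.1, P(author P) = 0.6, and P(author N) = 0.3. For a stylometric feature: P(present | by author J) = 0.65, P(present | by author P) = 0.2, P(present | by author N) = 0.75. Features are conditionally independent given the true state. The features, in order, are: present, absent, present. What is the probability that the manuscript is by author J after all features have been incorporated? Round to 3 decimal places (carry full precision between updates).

0.194

After 'present': normaliser = 0.65·0.1000 + 0.2·0.6000 + 0.75·0.3000; P(author J) ≈ 0.1585, P(author P) ≈ 0.2927, P(author N) ≈ 0.5488
After 'absent': normaliser = 0.35·0.1585 + 0.8·0.2927 + 0.25·0.5488; P(author J) ≈ 0.1300, P(author P) ≈ 0.5486, P(author N) ≈ 0.3214
After 'present': normaliser = 0.65·0.1300 + 0.2·0.5486 + 0.75·0.3214; P(author J) ≈ 0.1941, P(author P) ≈ 0.2521, P(author N) ≈ 0.5538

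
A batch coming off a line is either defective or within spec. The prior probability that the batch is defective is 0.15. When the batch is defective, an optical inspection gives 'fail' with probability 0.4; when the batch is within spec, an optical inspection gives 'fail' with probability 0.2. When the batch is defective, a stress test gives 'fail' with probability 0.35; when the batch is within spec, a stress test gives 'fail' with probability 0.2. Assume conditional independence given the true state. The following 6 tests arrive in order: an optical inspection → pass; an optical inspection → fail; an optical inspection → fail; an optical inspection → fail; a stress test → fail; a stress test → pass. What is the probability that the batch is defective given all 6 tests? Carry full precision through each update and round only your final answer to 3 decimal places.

0.601

After an optical inspection='pass': P(defective) = 0.6·0.1500 / (0.6·0.1500 + 0.8·0.8500) ≈ 0.1169
After an optical inspection='fail': P(defective) = 0.4·0.1169 / (0.4·0.1169 + 0.2·0.8831) ≈ 0.2093
After an optical inspection='fail': P(defective) = 0.4·0.2093 / (0.4·0.2093 + 0.2·0.7907) ≈ 0.3462
After an optical inspection='fail': P(defective) = 0.4·0.3462 / (0.4·0.3462 + 0.2·0.6538) ≈ 0.5143
After a stress test='fail': P(defective) = 0.35·0.5143 / (0.35·0.5143 + 0.2·0.4857) ≈ 0.6495
After a stress test='pass': P(defective) = 0.65·0.6495 / (0.65·0.6495 + 0.8·0.3505) ≈ 0.6009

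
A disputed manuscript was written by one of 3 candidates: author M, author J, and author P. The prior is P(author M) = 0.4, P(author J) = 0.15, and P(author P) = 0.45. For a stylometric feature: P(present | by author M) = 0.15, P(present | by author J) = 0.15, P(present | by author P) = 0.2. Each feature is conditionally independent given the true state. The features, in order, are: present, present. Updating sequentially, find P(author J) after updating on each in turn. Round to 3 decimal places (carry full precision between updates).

After 'present': normaliser = 0.15·0.4000 + 0.15·0.1500 + 0.2·0.4500; P(author M) ≈ 0.3478, P(author J) ≈ 0.1304, P(author P) ≈ 0.5217
After 'present': normaliser = 0.15·0.3478 + 0.15·0.1304 + 0.2·0.5217; P(author M) ≈ 0.2963, P(author J) ≈ 0.1111, P(author P) ≈ 0.5926

0.111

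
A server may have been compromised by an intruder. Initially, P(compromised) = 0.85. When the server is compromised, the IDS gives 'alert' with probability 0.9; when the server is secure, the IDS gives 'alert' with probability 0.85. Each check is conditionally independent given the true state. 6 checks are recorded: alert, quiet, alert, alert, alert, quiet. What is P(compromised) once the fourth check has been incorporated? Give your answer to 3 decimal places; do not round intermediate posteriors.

0.818

After 'alert': P(compromised) = 0.9·0.8500 / (0.9·0.8500 + 0.85·0.1500) ≈ 0.8571
After 'quiet': P(compromised) = 0.1·0.8571 / (0.1·0.8571 + 0.15·0.1429) ≈ 0.8000
After 'alert': P(compromised) = 0.9·0.8000 / (0.9·0.8000 + 0.85·0.2000) ≈ 0.8090
After 'alert': P(compromised) = 0.9·0.8090 / (0.9·0.8090 + 0.85·0.1910) ≈ 0.8177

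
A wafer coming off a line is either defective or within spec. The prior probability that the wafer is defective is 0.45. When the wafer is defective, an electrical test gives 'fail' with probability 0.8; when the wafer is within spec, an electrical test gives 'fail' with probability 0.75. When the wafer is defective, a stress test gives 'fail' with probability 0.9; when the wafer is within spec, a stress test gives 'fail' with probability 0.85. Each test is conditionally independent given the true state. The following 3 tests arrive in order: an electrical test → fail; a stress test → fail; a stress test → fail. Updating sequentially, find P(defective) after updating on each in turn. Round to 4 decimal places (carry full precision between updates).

After an electrical test='fail': P(defective) = 0.8·0.4500 / (0.8·0.4500 + 0.75·0.5500) ≈ 0.4660
After a stress test='fail': P(defective) = 0.9·0.4660 / (0.9·0.4660 + 0.85·0.5340) ≈ 0.4803
After a stress test='fail': P(defective) = 0.9·0.4803 / (0.9·0.4803 + 0.85·0.5197) ≈ 0.4945

0.4945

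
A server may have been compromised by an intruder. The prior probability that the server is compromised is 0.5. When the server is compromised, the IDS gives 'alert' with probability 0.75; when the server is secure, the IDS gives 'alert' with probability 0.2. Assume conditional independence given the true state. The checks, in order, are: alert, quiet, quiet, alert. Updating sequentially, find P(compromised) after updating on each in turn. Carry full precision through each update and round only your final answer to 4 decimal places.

After 'alert': P(compromised) = 0.75·0.5000 / (0.75·0.5000 + 0.2·0.5000) ≈ 0.7895
After 'quiet': P(compromised) = 0.25·0.7895 / (0.25·0.7895 + 0.8·0.2105) ≈ 0.5396
After 'quiet': P(compromised) = 0.25·0.5396 / (0.25·0.5396 + 0.8·0.4604) ≈ 0.2680
After 'alert': P(compromised) = 0.75·0.2680 / (0.75·0.2680 + 0.2·0.7320) ≈ 0.5786

0.5786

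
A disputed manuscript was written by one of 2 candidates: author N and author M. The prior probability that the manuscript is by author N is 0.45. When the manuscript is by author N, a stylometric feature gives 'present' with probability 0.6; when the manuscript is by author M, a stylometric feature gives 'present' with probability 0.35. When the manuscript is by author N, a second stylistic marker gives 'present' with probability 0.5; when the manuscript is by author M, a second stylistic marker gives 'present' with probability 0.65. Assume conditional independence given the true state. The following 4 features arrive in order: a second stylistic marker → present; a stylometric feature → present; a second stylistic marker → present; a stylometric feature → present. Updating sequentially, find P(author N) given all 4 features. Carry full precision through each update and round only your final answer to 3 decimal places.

Each posterior becomes the prior for the next update.
After a second stylistic marker='present': P(author N) = 0.5·0.4500 / (0.5·0.4500 + 0.65·0.5500) ≈ 0.3863
After a stylometric feature='present': P(author N) = 0.6·0.3863 / (0.6·0.3863 + 0.35·0.6137) ≈ 0.5190
After a second stylistic marker='present': P(author N) = 0.5·0.5190 / (0.5·0.5190 + 0.65·0.4810) ≈ 0.4535
After a stylometric feature='present': P(author N) = 0.6·0.4535 / (0.6·0.4535 + 0.35·0.5465) ≈ 0.5872

0.587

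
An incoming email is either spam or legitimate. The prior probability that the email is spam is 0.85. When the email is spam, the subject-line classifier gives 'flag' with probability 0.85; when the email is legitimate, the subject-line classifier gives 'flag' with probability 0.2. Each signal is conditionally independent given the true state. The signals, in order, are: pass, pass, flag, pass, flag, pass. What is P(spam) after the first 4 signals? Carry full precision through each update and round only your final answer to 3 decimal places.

0.137

After 'pass': P(spam) = 0.15·0.8500 / (0.15·0.8500 + 0.8·0.1500) ≈ 0.5152
After 'pass': P(spam) = 0.15·0.5152 / (0.15·0.5152 + 0.8·0.4848) ≈ 0.1661
After 'flag': P(spam) = 0.85·0.1661 / (0.85·0.1661 + 0.2·0.8339) ≈ 0.4585
After 'pass': P(spam) = 0.15·0.4585 / (0.15·0.4585 + 0.8·0.5415) ≈ 0.1370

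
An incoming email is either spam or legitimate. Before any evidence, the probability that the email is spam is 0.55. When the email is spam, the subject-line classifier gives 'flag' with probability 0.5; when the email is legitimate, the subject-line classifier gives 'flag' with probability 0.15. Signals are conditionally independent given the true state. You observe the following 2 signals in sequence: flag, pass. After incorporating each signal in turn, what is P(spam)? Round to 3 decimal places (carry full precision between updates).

0.706

After 'flag': P(spam) = 0.5·0.5500 / (0.5·0.5500 + 0.15·0.4500) ≈ 0.8029
After 'pass': P(spam) = 0.5·0.8029 / (0.5·0.8029 + 0.85·0.1971) ≈ 0.7056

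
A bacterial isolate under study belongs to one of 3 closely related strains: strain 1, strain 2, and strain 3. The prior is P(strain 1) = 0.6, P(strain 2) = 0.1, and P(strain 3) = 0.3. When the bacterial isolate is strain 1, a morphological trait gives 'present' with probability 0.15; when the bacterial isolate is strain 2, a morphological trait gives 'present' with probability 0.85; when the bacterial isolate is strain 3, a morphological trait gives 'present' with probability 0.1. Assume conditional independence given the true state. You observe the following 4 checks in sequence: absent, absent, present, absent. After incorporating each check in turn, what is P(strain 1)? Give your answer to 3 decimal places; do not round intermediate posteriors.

After 'absent': normaliser = 0.85·0.6000 + 0.15·0.1000 + 0.9·0.3000; P(strain 1) ≈ 0.6415, P(strain 2) ≈ 0.0189, P(strain 3) ≈ 0.3396
After 'absent': normaliser = 0.85·0.6415 + 0.15·0.0189 + 0.9·0.3396; P(strain 1) ≈ 0.6387, P(strain 2) ≈ 0.0033, P(strain 3) ≈ 0.3580
After 'present': normaliser = 0.15·0.6387 + 0.85·0.0033 + 0.1·0.3580; P(strain 1) ≈ 0.7127, P(strain 2) ≈ 0.0210, P(strain 3) ≈ 0.2663
After 'absent': normaliser = 0.85·0.7127 + 0.15·0.0210 + 0.9·0.2663; P(strain 1) ≈ 0.7138, P(strain 2) ≈ 0.0037, P(strain 3) ≈ 0.2825

0.714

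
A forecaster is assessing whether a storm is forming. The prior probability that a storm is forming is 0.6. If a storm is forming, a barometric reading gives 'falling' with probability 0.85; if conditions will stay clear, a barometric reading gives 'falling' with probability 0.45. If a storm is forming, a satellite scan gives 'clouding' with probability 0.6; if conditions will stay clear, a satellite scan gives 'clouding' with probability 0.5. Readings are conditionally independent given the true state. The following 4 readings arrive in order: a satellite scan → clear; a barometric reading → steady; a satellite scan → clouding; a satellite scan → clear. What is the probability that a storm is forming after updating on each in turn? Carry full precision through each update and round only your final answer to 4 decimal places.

After a satellite scan='clear': P(storm) = 0.4·0.6000 / (0.4·0.6000 + 0.5·0.4000) ≈ 0.5455
After a barometric reading='steady': P(storm) = 0.15·0.5455 / (0.15·0.5455 + 0.55·0.4545) ≈ 0.2466
After a satellite scan='clouding': P(storm) = 0.6·0.2466 / (0.6·0.2466 + 0.5·0.7534) ≈ 0.2820
After a satellite scan='clear': P(storm) = 0.4·0.2820 / (0.4·0.2820 + 0.5·0.7180) ≈ 0.2391

0.2391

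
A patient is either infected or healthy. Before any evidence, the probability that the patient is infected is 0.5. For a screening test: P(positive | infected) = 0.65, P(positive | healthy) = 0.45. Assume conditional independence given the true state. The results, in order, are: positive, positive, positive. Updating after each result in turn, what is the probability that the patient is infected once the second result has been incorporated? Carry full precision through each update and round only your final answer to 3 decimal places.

0.676

After 'positive': P(infected) = 0.65·0.5000 / (0.65·0.5000 + 0.45·0.5000) ≈ 0.5909
After 'positive': P(infected) = 0.65·0.5909 / (0.65·0.5909 + 0.45·0.4091) ≈ 0.6760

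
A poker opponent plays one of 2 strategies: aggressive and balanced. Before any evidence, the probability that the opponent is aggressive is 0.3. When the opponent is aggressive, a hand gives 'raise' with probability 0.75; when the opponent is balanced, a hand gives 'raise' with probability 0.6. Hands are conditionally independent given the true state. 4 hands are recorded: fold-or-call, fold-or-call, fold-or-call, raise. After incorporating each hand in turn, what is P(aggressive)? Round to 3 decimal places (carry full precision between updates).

Apply Bayes' rule sequentially, carrying P(aggressive) forward.
After 'fold-or-call': P(aggressive) = 0.25·0.3000 / (0.25·0.3000 + 0.4·0.7000) ≈ 0.2113
After 'fold-or-call': P(aggressive) = 0.25·0.2113 / (0.25·0.2113 + 0.4·0.7887) ≈ 0.1434
After 'fold-or-call': P(aggressive) = 0.25·0.1434 / (0.25·0.1434 + 0.4·0.8566) ≈ 0.0947
After 'raise': P(aggressive) = 0.75·0.0947 / (0.75·0.0947 + 0.6·0.9053) ≈ 0.1157

0.116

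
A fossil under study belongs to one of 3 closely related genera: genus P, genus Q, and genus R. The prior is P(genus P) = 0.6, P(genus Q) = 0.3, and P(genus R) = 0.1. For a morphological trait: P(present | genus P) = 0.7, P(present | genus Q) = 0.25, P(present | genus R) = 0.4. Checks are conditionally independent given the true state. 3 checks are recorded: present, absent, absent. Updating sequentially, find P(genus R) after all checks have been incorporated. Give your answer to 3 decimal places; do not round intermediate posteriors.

0.153

Apply Bayes' rule sequentially, carrying P(genus R) forward.
After 'present': normaliser = 0.7·0.6000 + 0.25·0.3000 + 0.4·0.1000; P(genus P) ≈ 0.7850, P(genus Q) ≈ 0.1402, P(genus R) ≈ 0.0748
After 'absent': normaliser = 0.3·0.7850 + 0.75·0.1402 + 0.6·0.0748; P(genus P) ≈ 0.6109, P(genus Q) ≈ 0.2727, P(genus R) ≈ 0.1164
After 'absent': normaliser = 0.3·0.6109 + 0.75·0.2727 + 0.6·0.1164; P(genus P) ≈ 0.4005, P(genus Q) ≈ 0.4470, P(genus R) ≈ 0.1526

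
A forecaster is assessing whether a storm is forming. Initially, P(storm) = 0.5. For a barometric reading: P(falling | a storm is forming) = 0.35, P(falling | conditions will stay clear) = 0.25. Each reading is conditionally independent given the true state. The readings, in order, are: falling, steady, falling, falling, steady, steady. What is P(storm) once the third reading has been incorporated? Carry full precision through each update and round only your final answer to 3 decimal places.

0.629

Each posterior becomes the prior for the next update.
After 'falling': P(storm) = 0.35·0.5000 / (0.35·0.5000 + 0.25·0.5000) ≈ 0.5833
After 'steady': P(storm) = 0.65·0.5833 / (0.65·0.5833 + 0.75·0.4167) ≈ 0.5482
After 'falling': P(storm) = 0.35·0.5482 / (0.35·0.5482 + 0.25·0.4518) ≈ 0.6294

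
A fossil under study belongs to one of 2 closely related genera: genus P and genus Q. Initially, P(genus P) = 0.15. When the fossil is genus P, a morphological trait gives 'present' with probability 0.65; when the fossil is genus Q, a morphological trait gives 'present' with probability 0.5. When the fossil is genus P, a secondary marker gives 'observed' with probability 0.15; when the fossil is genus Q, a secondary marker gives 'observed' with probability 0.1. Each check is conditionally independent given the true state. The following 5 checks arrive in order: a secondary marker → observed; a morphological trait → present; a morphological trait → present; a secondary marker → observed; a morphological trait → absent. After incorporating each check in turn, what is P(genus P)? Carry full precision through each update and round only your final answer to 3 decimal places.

Each posterior becomes the prior for the next update.
After a secondary marker='observed': P(genus P) = 0.15·0.1500 / (0.15·0.1500 + 0.1·0.8500) ≈ 0.2093
After a morphological trait='present': P(genus P) = 0.65·0.2093 / (0.65·0.2093 + 0.5·0.7907) ≈ 0.2560
After a morphological trait='present': P(genus P) = 0.65·0.2560 / (0.65·0.2560 + 0.5·0.7440) ≈ 0.3091
After a secondary marker='observed': P(genus P) = 0.15·0.3091 / (0.15·0.3091 + 0.1·0.6909) ≈ 0.4016
After a morphological trait='absent': P(genus P) = 0.35·0.4016 / (0.35·0.4016 + 0.5·0.5984) ≈ 0.3196

0.320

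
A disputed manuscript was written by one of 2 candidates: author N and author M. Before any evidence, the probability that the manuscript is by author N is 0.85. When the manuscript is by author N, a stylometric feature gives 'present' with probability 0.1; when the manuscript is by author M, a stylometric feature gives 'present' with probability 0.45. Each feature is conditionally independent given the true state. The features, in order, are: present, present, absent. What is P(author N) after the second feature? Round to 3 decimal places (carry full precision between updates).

After 'present': P(author N) = 0.1·0.8500 / (0.1·0.8500 + 0.45·0.1500) ≈ 0.5574
After 'present': P(author N) = 0.1·0.5574 / (0.1·0.5574 + 0.45·0.4426) ≈ 0.2186

0.219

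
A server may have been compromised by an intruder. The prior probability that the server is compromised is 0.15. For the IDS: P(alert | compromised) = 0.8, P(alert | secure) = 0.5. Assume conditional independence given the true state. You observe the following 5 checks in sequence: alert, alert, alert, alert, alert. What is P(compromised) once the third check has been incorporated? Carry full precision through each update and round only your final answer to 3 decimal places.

0.420

Apply Bayes' rule sequentially, carrying P(compromised) forward.
After 'alert': P(compromised) = 0.8·0.1500 / (0.8·0.1500 + 0.5·0.8500) ≈ 0.2202
After 'alert': P(compromised) = 0.8·0.2202 / (0.8·0.2202 + 0.5·0.7798) ≈ 0.3112
After 'alert': P(compromised) = 0.8·0.3112 / (0.8·0.3112 + 0.5·0.6888) ≈ 0.4196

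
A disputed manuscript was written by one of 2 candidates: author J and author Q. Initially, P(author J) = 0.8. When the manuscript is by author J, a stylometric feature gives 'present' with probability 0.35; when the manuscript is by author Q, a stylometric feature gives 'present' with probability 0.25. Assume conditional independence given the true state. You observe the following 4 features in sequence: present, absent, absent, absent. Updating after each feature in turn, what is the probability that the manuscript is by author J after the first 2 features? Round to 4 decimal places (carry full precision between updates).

Apply Bayes' rule sequentially, carrying P(author J) forward.
After 'present': P(author J) = 0.35·0.8000 / (0.35·0.8000 + 0.25·0.2000) ≈ 0.8485
After 'absent': P(author J) = 0.65·0.8485 / (0.65·0.8485 + 0.75·0.1515) ≈ 0.8292

0.8292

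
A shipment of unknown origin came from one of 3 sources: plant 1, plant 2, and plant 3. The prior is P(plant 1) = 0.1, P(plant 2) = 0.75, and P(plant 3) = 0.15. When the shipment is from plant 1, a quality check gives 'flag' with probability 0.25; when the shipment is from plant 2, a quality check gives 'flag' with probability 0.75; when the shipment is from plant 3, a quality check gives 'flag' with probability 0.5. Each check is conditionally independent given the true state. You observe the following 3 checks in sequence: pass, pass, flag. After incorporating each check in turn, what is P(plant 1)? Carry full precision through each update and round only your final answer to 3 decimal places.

0.207

After 'pass': normaliser = 0.75·0.1000 + 0.25·0.7500 + 0.5·0.1500; P(plant 1) ≈ 0.2222, P(plant 2) ≈ 0.5556, P(plant 3) ≈ 0.2222
After 'pass': normaliser = 0.75·0.2222 + 0.25·0.5556 + 0.5·0.2222; P(plant 1) ≈ 0.4000, P(plant 2) ≈ 0.3333, P(plant 3) ≈ 0.2667
After 'flag': normaliser = 0.25·0.4000 + 0.75·0.3333 + 0.5·0.2667; P(plant 1) ≈ 0.2069, P(plant 2) ≈ 0.5172, P(plant 3) ≈ 0.2759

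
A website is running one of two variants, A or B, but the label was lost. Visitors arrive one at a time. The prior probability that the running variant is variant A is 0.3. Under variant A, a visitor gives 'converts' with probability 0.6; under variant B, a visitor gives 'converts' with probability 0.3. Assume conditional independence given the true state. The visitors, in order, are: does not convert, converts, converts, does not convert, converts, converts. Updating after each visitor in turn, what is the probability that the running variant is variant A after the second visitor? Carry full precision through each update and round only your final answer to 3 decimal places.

0.329

Apply Bayes' rule sequentially, carrying P(A) forward.
After 'does not convert': P(A) = 0.4·0.3000 / (0.4·0.3000 + 0.7·0.7000) ≈ 0.1967
After 'converts': P(A) = 0.6·0.1967 / (0.6·0.1967 + 0.3·0.8033) ≈ 0.3288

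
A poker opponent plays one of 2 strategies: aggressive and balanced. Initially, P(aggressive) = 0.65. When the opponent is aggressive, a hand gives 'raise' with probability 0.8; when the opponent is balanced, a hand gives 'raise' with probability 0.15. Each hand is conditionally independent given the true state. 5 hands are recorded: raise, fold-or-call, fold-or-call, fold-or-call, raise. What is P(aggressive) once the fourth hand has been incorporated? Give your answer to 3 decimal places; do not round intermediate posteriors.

After 'raise': P(aggressive) = 0.8·0.6500 / (0.8·0.6500 + 0.15·0.3500) ≈ 0.9083
After 'fold-or-call': P(aggressive) = 0.2·0.9083 / (0.2·0.9083 + 0.85·0.0917) ≈ 0.6997
After 'fold-or-call': P(aggressive) = 0.2·0.6997 / (0.2·0.6997 + 0.85·0.3003) ≈ 0.3542
After 'fold-or-call': P(aggressive) = 0.2·0.3542 / (0.2·0.3542 + 0.85·0.6458) ≈ 0.1143

0.114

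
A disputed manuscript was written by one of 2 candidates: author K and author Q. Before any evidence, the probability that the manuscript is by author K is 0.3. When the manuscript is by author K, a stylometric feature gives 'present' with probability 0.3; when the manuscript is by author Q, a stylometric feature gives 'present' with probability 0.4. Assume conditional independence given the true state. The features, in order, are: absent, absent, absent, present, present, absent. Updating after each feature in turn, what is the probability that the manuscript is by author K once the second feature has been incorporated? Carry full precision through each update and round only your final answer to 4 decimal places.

After 'absent': P(author K) = 0.7·0.3000 / (0.7·0.3000 + 0.6·0.7000) ≈ 0.3333
After 'absent': P(author K) = 0.7·0.3333 / (0.7·0.3333 + 0.6·0.6667) ≈ 0.3684

0.3684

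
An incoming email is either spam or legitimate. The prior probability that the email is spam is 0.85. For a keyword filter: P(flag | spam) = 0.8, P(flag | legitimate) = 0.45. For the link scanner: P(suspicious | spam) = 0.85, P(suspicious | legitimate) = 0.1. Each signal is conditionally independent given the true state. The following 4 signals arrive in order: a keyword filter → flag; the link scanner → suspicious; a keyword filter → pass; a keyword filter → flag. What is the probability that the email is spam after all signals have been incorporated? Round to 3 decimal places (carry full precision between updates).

0.982

Apply Bayes' rule sequentially, carrying P(spam) forward.
After a keyword filter='flag': P(spam) = 0.8·0.8500 / (0.8·0.8500 + 0.45·0.1500) ≈ 0.9097
After the link scanner='suspicious': P(spam) = 0.85·0.9097 / (0.85·0.9097 + 0.1·0.0903) ≈ 0.9885
After a keyword filter='pass': P(spam) = 0.2·0.9885 / (0.2·0.9885 + 0.55·0.0115) ≈ 0.9689
After a keyword filter='flag': P(spam) = 0.8·0.9689 / (0.8·0.9689 + 0.45·0.0311) ≈ 0.9823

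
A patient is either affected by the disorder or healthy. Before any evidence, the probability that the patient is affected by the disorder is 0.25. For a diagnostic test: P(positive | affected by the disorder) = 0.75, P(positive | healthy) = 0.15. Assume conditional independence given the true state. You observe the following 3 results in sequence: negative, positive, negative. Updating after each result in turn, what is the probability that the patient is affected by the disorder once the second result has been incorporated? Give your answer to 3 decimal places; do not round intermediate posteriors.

Each posterior becomes the prior for the next update.
After 'negative': P(affected) = 0.25·0.2500 / (0.25·0.2500 + 0.85·0.7500) ≈ 0.0893
After 'positive': P(affected) = 0.75·0.0893 / (0.75·0.0893 + 0.15·0.9107) ≈ 0.3289

0.329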